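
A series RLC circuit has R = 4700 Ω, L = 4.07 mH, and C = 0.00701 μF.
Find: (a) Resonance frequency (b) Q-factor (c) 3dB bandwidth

Step 1 — Resonance: ω₀ = 1/√(LC) = 1/√(0.00407·7.01e-09) = 1.872e+05 rad/s.
Step 2 — f₀ = ω₀/(2π) = 2.98e+04 Hz.
Step 3 — Series Q: Q = ω₀L/R = 1.872e+05·0.00407/4700 = 0.1621.
Step 4 — Bandwidth: Δω = ω₀/Q = 1.155e+06 rad/s; BW = Δω/(2π) = 1.838e+05 Hz.

(a) f₀ = 2.98e+04 Hz  (b) Q = 0.1621  (c) BW = 1.838e+05 Hz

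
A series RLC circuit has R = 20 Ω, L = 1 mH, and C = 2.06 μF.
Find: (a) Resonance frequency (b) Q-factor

Step 1 — Resonance condition Im(Z)=0 gives ω₀ = 1/√(LC).
Step 2 — ω₀ = 1/√(0.001·2.06e-06) = 2.203e+04 rad/s.
Step 3 — f₀ = ω₀/(2π) = 3507 Hz.
Step 4 — Series Q: Q = ω₀L/R = 2.203e+04·0.001/20 = 1.102.

(a) f₀ = 3507 Hz  (b) Q = 1.102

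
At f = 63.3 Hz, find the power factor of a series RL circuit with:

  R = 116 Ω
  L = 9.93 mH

Step 1 — Angular frequency: ω = 2π·f = 2π·63.3 = 397.7 rad/s.
Step 2 — Component impedances:
  R: Z = R = 116 Ω
  L: Z = jωL = j·397.7·0.00993 = 0 + j3.949 Ω
Step 3 — Series combination: Z_total = R + L = 116 + j3.949 Ω = 116.1∠1.9° Ω.
Step 4 — Power factor: PF = cos(φ) = Re(Z)/|Z| = 116/116.07 = 0.9994.
Step 5 — Type: Im(Z) = 3.949 ⇒ lagging (phase φ = 1.9°).

PF = 0.9994 (lagging, φ = 1.9°)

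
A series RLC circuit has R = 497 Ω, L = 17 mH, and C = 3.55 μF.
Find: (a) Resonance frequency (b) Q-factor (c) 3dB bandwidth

Step 1 — Resonance: ω₀ = 1/√(LC) = 1/√(0.017·3.55e-06) = 4071 rad/s.
Step 2 — f₀ = ω₀/(2π) = 647.9 Hz.
Step 3 — Series Q: Q = ω₀L/R = 4071·0.017/497 = 0.1392.
Step 4 — Bandwidth: Δω = ω₀/Q = 2.924e+04 rad/s; BW = Δω/(2π) = 4653 Hz.

(a) f₀ = 647.9 Hz  (b) Q = 0.1392  (c) BW = 4653 Hz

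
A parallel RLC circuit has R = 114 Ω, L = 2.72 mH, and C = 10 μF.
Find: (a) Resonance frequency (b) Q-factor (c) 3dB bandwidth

Step 1 — Resonance: ω₀ = 1/√(LC) = 1/√(0.00272·1e-05) = 6063 rad/s.
Step 2 — f₀ = ω₀/(2π) = 965 Hz.
Step 3 — Parallel Q: Q = R/(ω₀L) = 114/(6063·0.00272) = 6.912.
Step 4 — Bandwidth: Δω = ω₀/Q = 877.2 rad/s; BW = Δω/(2π) = 139.6 Hz.

(a) f₀ = 965 Hz  (b) Q = 6.912  (c) BW = 139.6 Hz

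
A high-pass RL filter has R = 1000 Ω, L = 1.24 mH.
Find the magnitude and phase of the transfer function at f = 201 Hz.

Step 1 — Angular frequency: ω = 2π·201 = 1263 rad/s.
Step 2 — Transfer function: H(jω) = jωL/(R + jωL).
Step 3 — Numerator jωL = j·1.566; denominator R + jωL = 1000 + j1.566.
Step 4 — H = 2.452e-06 + j0.001566.
Step 5 — Magnitude: |H| = 0.001566 (-56.1 dB); phase: φ = 89.9°.

|H| = 0.001566 (-56.1 dB), φ = 89.9°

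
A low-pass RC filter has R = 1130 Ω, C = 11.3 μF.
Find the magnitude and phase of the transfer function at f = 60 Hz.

Step 1 — Angular frequency: ω = 2π·60 = 377 rad/s.
Step 2 — Transfer function: H(jω) = 1/(1 + jωRC).
Step 3 — Denominator: 1 + jωRC = 1 + j·377·1130·1.13e-05 = 1 + j4.814.
Step 4 — H = 0.04137 - j0.1991.
Step 5 — Magnitude: |H| = 0.2034 (-13.8 dB); phase: φ = -78.3°.

|H| = 0.2034 (-13.8 dB), φ = -78.3°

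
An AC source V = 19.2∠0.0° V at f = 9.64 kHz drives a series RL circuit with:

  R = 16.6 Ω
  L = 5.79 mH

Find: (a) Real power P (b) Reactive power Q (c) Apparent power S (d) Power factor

Step 1 — Angular frequency: ω = 2π·f = 2π·9640 = 6.057e+04 rad/s.
Step 2 — Component impedances:
  R: Z = R = 16.6 Ω
  L: Z = jωL = j·6.057e+04·0.00579 = 0 + j350.7 Ω
Step 3 — Series combination: Z_total = R + L = 16.6 + j350.7 Ω = 351.1∠87.3° Ω.
Step 4 — Source phasor: V = 19.2∠0.0° V = 19.2 V.
Step 5 — Current: I = V / Z = 0.002586 - j0.05463 A = 0.05469∠-87.3° A.
Step 6 — Complex power: S = V·I* = 0.04964 + j1.049 VA.
Step 7 — Real power: P = Re(S) = 0.04964 W.
Step 8 — Reactive power: Q = Im(S) = 1.049 VAR.
Step 9 — Apparent power: |S| = 1.05 VA.
Step 10 — Power factor: PF = P/|S| = 0.04728 (lagging).

(a) P = 0.04964 W  (b) Q = 1.049 VAR  (c) S = 1.05 VA  (d) PF = 0.04728 (lagging)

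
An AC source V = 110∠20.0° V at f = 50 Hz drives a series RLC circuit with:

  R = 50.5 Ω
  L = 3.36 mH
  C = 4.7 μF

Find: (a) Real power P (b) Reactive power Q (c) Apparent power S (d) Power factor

Step 1 — Angular frequency: ω = 2π·f = 2π·50 = 314.2 rad/s.
Step 2 — Component impedances:
  R: Z = R = 50.5 Ω
  L: Z = jωL = j·314.2·0.00336 = 0 + j1.056 Ω
  C: Z = 1/(jωC) = -j/(ω·C) = 0 - j677.3 Ω
Step 3 — Series combination: Z_total = R + L + C = 50.5 - j676.2 Ω = 678.1∠-85.7° Ω.
Step 4 — Source phasor: V = 110∠20.0° V = 103.4 + j37.62 V.
Step 5 — Current: I = V / Z = -0.04398 + j0.1561 A = 0.1622∠105.7° A.
Step 6 — Complex power: S = V·I* = 1.329 - j17.79 VA.
Step 7 — Real power: P = Re(S) = 1.329 W.
Step 8 — Reactive power: Q = Im(S) = -17.79 VAR.
Step 9 — Apparent power: |S| = 17.84 VA.
Step 10 — Power factor: PF = P/|S| = 0.07447 (leading).

(a) P = 1.329 W  (b) Q = -17.79 VAR  (c) S = 17.84 VA  (d) PF = 0.07447 (leading)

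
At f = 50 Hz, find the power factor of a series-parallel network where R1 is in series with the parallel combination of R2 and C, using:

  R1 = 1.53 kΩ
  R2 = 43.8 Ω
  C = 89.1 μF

Step 1 — Angular frequency: ω = 2π·f = 2π·50 = 314.2 rad/s.
Step 2 — Component impedances:
  R1: Z = R = 1530 Ω
  R2: Z = R = 43.8 Ω
  C: Z = 1/(jωC) = -j/(ω·C) = 0 - j35.73 Ω
Step 3 — Parallel branch: R2 || C = 1/(1/R2 + 1/C) = 17.5 - j21.45 Ω.
Step 4 — Series with R1: Z_total = R1 + (R2 || C) = 1547 - j21.45 Ω = 1548∠-0.8° Ω.
Step 5 — Power factor: PF = cos(φ) = Re(Z)/|Z| = 1547.5/1547.6 = 0.9999.
Step 6 — Type: Im(Z) = -21.45 ⇒ leading (phase φ = -0.8°).

PF = 0.9999 (leading, φ = -0.8°)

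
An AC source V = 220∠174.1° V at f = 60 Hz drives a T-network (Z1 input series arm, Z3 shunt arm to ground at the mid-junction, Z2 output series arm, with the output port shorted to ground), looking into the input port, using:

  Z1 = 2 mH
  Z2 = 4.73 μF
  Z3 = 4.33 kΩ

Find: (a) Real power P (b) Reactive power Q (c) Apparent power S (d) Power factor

Step 1 — Angular frequency: ω = 2π·f = 2π·60 = 377 rad/s.
Step 2 — Component impedances:
  Z1: Z = jωL = j·377·0.002 = 0 + j0.754 Ω
  Z2: Z = 1/(jωC) = -j/(ω·C) = 0 - j560.8 Ω
  Z3: Z = R = 4330 Ω
Step 3 — With the output port shorted to ground, the output series arm Z2 runs from the junction to ground; the shunt arm Z3 also runs from the junction to ground. They appear in parallel: Z3 || Z2 = 71.43 - j551.5 Ω.
Step 4 — Series with input arm Z1: Z_in = Z1 + (Z3 || Z2) = 71.43 - j550.8 Ω = 555.4∠-82.6° Ω.
Step 5 — Source phasor: V = 220∠174.1° V = -218.8 + j22.61 V.
Step 6 — Current: I = V / Z = -0.09105 - j0.3855 A = 0.3961∠-103.3° A.
Step 7 — Complex power: S = V·I* = 11.21 - j86.42 VA.
Step 8 — Real power: P = Re(S) = 11.21 W.
Step 9 — Reactive power: Q = Im(S) = -86.42 VAR.
Step 10 — Apparent power: |S| = 87.14 VA.
Step 11 — Power factor: PF = P/|S| = 0.1286 (leading).

(a) P = 11.21 W  (b) Q = -86.42 VAR  (c) S = 87.14 VA  (d) PF = 0.1286 (leading)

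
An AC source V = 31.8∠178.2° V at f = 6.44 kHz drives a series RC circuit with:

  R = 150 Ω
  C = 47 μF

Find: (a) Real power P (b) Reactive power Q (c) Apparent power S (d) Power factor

Step 1 — Angular frequency: ω = 2π·f = 2π·6440 = 4.046e+04 rad/s.
Step 2 — Component impedances:
  R: Z = R = 150 Ω
  C: Z = 1/(jωC) = -j/(ω·C) = 0 - j0.5258 Ω
Step 3 — Series combination: Z_total = R + C = 150 - j0.5258 Ω = 150∠-0.2° Ω.
Step 4 — Source phasor: V = 31.8∠178.2° V = -31.78 + j0.9989 V.
Step 5 — Current: I = V / Z = -0.2119 + j0.005916 A = 0.212∠178.4° A.
Step 6 — Complex power: S = V·I* = 6.742 - j0.02363 VA.
Step 7 — Real power: P = Re(S) = 6.742 W.
Step 8 — Reactive power: Q = Im(S) = -0.02363 VAR.
Step 9 — Apparent power: |S| = 6.742 VA.
Step 10 — Power factor: PF = P/|S| = 1 (leading).

(a) P = 6.742 W  (b) Q = -0.02363 VAR  (c) S = 6.742 VA  (d) PF = 1 (leading)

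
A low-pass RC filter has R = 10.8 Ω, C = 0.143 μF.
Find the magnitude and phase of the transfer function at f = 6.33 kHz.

Step 1 — Angular frequency: ω = 2π·6330 = 3.977e+04 rad/s.
Step 2 — Transfer function: H(jω) = 1/(1 + jωRC).
Step 3 — Denominator: 1 + jωRC = 1 + j·3.977e+04·10.8·1.43e-07 = 1 + j0.06142.
Step 4 — H = 0.9962 - j0.06119.
Step 5 — Magnitude: |H| = 0.9981 (-0.0 dB); phase: φ = -3.5°.

|H| = 0.9981 (-0.0 dB), φ = -3.5°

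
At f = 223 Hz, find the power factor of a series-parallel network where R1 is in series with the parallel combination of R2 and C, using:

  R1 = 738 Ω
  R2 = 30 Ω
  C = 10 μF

Step 1 — Angular frequency: ω = 2π·f = 2π·223 = 1401 rad/s.
Step 2 — Component impedances:
  R1: Z = R = 738 Ω
  R2: Z = R = 30 Ω
  C: Z = 1/(jωC) = -j/(ω·C) = 0 - j71.37 Ω
Step 3 — Parallel branch: R2 || C = 1/(1/R2 + 1/C) = 25.5 - j10.72 Ω.
Step 4 — Series with R1: Z_total = R1 + (R2 || C) = 763.5 - j10.72 Ω = 763.6∠-0.8° Ω.
Step 5 — Power factor: PF = cos(φ) = Re(Z)/|Z| = 763.5/763.6 = 0.9999.
Step 6 — Type: Im(Z) = -10.72 ⇒ leading (phase φ = -0.8°).

PF = 0.9999 (leading, φ = -0.8°)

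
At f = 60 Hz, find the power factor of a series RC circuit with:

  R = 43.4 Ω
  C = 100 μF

Step 1 — Angular frequency: ω = 2π·f = 2π·60 = 377 rad/s.
Step 2 — Component impedances:
  R: Z = R = 43.4 Ω
  C: Z = 1/(jωC) = -j/(ω·C) = 0 - j26.53 Ω
Step 3 — Series combination: Z_total = R + C = 43.4 - j26.53 Ω = 50.86∠-31.4° Ω.
Step 4 — Power factor: PF = cos(φ) = Re(Z)/|Z| = 43.4/50.86 = 0.8533.
Step 5 — Type: Im(Z) = -26.53 ⇒ leading (phase φ = -31.4°).

PF = 0.8533 (leading, φ = -31.4°)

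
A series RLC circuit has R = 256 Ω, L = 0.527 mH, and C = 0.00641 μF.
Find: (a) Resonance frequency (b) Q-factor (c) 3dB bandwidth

Step 1 — Resonance: ω₀ = 1/√(LC) = 1/√(0.000527·6.41e-09) = 5.441e+05 rad/s.
Step 2 — f₀ = ω₀/(2π) = 8.659e+04 Hz.
Step 3 — Series Q: Q = ω₀L/R = 5.441e+05·0.000527/256 = 1.12.
Step 4 — Bandwidth: Δω = ω₀/Q = 4.858e+05 rad/s; BW = Δω/(2π) = 7.731e+04 Hz.

(a) f₀ = 8.659e+04 Hz  (b) Q = 1.12  (c) BW = 7.731e+04 Hz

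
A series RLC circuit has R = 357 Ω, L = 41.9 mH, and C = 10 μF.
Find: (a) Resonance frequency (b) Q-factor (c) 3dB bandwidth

Step 1 — Resonance condition Im(Z)=0 gives ω₀ = 1/√(LC).
Step 2 — ω₀ = 1/√(0.0419·1e-05) = 1545 rad/s.
Step 3 — f₀ = ω₀/(2π) = 245.9 Hz.
Step 4 — Series Q: Q = ω₀L/R = 1545·0.0419/357 = 0.1813.
Step 5 — 3dB bandwidth: Δω = ω₀/Q = 8520 rad/s; BW = Δω/(2π) = 1356 Hz.

(a) f₀ = 245.9 Hz  (b) Q = 0.1813  (c) BW = 1356 Hz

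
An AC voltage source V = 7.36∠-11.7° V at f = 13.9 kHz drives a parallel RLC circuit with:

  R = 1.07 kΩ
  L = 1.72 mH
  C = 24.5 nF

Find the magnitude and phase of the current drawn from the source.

Step 1 — Angular frequency: ω = 2π·f = 2π·1.39e+04 = 8.734e+04 rad/s.
Step 2 — Component impedances:
  R: Z = R = 1070 Ω
  L: Z = jωL = j·8.734e+04·0.00172 = 0 + j150.2 Ω
  C: Z = 1/(jωC) = -j/(ω·C) = 0 - j467.3 Ω
Step 3 — Parallel combination: 1/Z_total = 1/R + 1/L + 1/C; Z_total = 43.92 + j212.3 Ω = 216.8∠78.3° Ω.
Step 4 — Source phasor: V = 7.36∠-11.7° V = 7.207 - j1.493 V.
Step 5 — Ohm's law: I = V / Z_total = (7.207 - j1.493) / (43.92 + j212.3) = -6.451e-06 - j0.03395 A.
Step 6 — Convert to polar: |I| = 0.03395 A, ∠I = -90.0°.

I = 0.03395∠-90.0° A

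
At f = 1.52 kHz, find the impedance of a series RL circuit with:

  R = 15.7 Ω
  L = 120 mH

Step 1 — Angular frequency: ω = 2π·f = 2π·1520 = 9550 rad/s.
Step 2 — Component impedances:
  R: Z = R = 15.7 Ω
  L: Z = jωL = j·9550·0.12 = 0 + j1146 Ω
Step 3 — Series combination: Z_total = R + L = 15.7 + j1146 Ω = 1146∠89.2° Ω.

Z = 15.7 + j1146 Ω = 1146∠89.2° Ω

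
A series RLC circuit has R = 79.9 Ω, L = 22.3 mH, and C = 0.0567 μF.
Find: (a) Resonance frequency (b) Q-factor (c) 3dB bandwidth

Step 1 — Resonance condition Im(Z)=0 gives ω₀ = 1/√(LC).
Step 2 — ω₀ = 1/√(0.0223·5.67e-08) = 2.812e+04 rad/s.
Step 3 — f₀ = ω₀/(2π) = 4476 Hz.
Step 4 — Series Q: Q = ω₀L/R = 2.812e+04·0.0223/79.9 = 7.849.
Step 5 — 3dB bandwidth: Δω = ω₀/Q = 3583 rad/s; BW = Δω/(2π) = 570.2 Hz.

(a) f₀ = 4476 Hz  (b) Q = 7.849  (c) BW = 570.2 Hz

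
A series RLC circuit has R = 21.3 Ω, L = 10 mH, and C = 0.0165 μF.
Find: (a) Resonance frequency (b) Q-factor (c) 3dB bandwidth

Step 1 — Resonance: ω₀ = 1/√(LC) = 1/√(0.01·1.65e-08) = 7.785e+04 rad/s.
Step 2 — f₀ = ω₀/(2π) = 1.239e+04 Hz.
Step 3 — Series Q: Q = ω₀L/R = 7.785e+04·0.01/21.3 = 36.55.
Step 4 — Bandwidth: Δω = ω₀/Q = 2130 rad/s; BW = Δω/(2π) = 339 Hz.

(a) f₀ = 1.239e+04 Hz  (b) Q = 36.55  (c) BW = 339 Hz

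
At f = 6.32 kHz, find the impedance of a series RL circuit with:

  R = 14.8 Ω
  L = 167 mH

Step 1 — Angular frequency: ω = 2π·f = 2π·6320 = 3.971e+04 rad/s.
Step 2 — Component impedances:
  R: Z = R = 14.8 Ω
  L: Z = jωL = j·3.971e+04·0.167 = 0 + j6632 Ω
Step 3 — Series combination: Z_total = R + L = 14.8 + j6632 Ω = 6632∠89.9° Ω.

Z = 14.8 + j6632 Ω = 6632∠89.9° Ω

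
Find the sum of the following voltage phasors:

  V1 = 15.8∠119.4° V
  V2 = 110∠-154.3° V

Step 1 — Convert each phasor to rectangular form:
  V1 = 15.8·(cos(119.4°) + j·sin(119.4°)) = -7.756 + j13.77 V
  V2 = 110·(cos(-154.3°) + j·sin(-154.3°)) = -99.12 - j47.7 V
Step 2 — Sum components: V_total = -106.9 - j33.94 V.
Step 3 — Convert to polar: |V_total| = 112.1 V, ∠V_total = -162.4°.

V_total = 112.1∠-162.4° V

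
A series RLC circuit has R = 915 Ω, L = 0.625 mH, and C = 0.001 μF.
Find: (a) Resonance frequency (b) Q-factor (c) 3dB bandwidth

Step 1 — Resonance: ω₀ = 1/√(LC) = 1/√(0.000625·1e-09) = 1.265e+06 rad/s.
Step 2 — f₀ = ω₀/(2π) = 2.013e+05 Hz.
Step 3 — Series Q: Q = ω₀L/R = 1.265e+06·0.000625/915 = 0.864.
Step 4 — Bandwidth: Δω = ω₀/Q = 1.464e+06 rad/s; BW = Δω/(2π) = 2.33e+05 Hz.

(a) f₀ = 2.013e+05 Hz  (b) Q = 0.864  (c) BW = 2.33e+05 Hz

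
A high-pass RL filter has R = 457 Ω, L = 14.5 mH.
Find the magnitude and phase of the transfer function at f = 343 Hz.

Step 1 — Angular frequency: ω = 2π·343 = 2155 rad/s.
Step 2 — Transfer function: H(jω) = jωL/(R + jωL).
Step 3 — Numerator jωL = j·31.25; denominator R + jωL = 457 + j31.25.
Step 4 — H = 0.004654 + j0.06806.
Step 5 — Magnitude: |H| = 0.06822 (-23.3 dB); phase: φ = 86.1°.

|H| = 0.06822 (-23.3 dB), φ = 86.1°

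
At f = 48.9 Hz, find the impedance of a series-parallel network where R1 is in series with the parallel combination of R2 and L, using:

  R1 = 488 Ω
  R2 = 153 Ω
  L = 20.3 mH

Step 1 — Angular frequency: ω = 2π·f = 2π·48.9 = 307.2 rad/s.
Step 2 — Component impedances:
  R1: Z = R = 488 Ω
  R2: Z = R = 153 Ω
  L: Z = jωL = j·307.2·0.0203 = 0 + j6.237 Ω
Step 3 — Parallel branch: R2 || L = 1/(1/R2 + 1/L) = 0.2538 + j6.227 Ω.
Step 4 — Series with R1: Z_total = R1 + (R2 || L) = 488.3 + j6.227 Ω = 488.3∠0.7° Ω.

Z = 488.3 + j6.227 Ω = 488.3∠0.7° Ω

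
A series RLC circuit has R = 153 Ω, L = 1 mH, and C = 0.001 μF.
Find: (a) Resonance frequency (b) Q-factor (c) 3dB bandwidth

Step 1 — Resonance: ω₀ = 1/√(LC) = 1/√(0.001·1e-09) = 1e+06 rad/s.
Step 2 — f₀ = ω₀/(2π) = 1.592e+05 Hz.
Step 3 — Series Q: Q = ω₀L/R = 1e+06·0.001/153 = 6.536.
Step 4 — Bandwidth: Δω = ω₀/Q = 1.53e+05 rad/s; BW = Δω/(2π) = 2.435e+04 Hz.

(a) f₀ = 1.592e+05 Hz  (b) Q = 6.536  (c) BW = 2.435e+04 Hz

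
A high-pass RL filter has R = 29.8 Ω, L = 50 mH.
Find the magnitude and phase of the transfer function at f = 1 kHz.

Step 1 — Angular frequency: ω = 2π·1000 = 6283 rad/s.
Step 2 — Transfer function: H(jω) = jωL/(R + jωL).
Step 3 — Numerator jωL = j·314.2; denominator R + jωL = 29.8 + j314.2.
Step 4 — H = 0.9911 + j0.09401.
Step 5 — Magnitude: |H| = 0.9955 (-0.0 dB); phase: φ = 5.4°.

|H| = 0.9955 (-0.0 dB), φ = 5.4°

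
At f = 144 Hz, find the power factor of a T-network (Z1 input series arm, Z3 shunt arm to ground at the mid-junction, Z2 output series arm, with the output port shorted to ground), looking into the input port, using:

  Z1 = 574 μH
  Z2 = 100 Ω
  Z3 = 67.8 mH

Step 1 — Angular frequency: ω = 2π·f = 2π·144 = 904.8 rad/s.
Step 2 — Component impedances:
  Z1: Z = jωL = j·904.8·0.000574 = 0 + j0.5193 Ω
  Z2: Z = R = 100 Ω
  Z3: Z = jωL = j·904.8·0.0678 = 0 + j61.34 Ω
Step 3 — With the output port shorted to ground, the output series arm Z2 runs from the junction to ground; the shunt arm Z3 also runs from the junction to ground. They appear in parallel: Z3 || Z2 = 27.34 + j44.57 Ω.
Step 4 — Series with input arm Z1: Z_in = Z1 + (Z3 || Z2) = 27.34 + j45.09 Ω = 52.73∠58.8° Ω.
Step 5 — Power factor: PF = cos(φ) = Re(Z)/|Z| = 27.34/52.73 = 0.5185.
Step 6 — Type: Im(Z) = 45.09 ⇒ lagging (phase φ = 58.8°).

PF = 0.5185 (lagging, φ = 58.8°)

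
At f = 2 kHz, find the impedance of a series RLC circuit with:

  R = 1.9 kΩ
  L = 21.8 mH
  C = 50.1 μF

Step 1 — Angular frequency: ω = 2π·f = 2π·2000 = 1.257e+04 rad/s.
Step 2 — Component impedances:
  R: Z = R = 1900 Ω
  L: Z = jωL = j·1.257e+04·0.0218 = 0 + j273.9 Ω
  C: Z = 1/(jωC) = -j/(ω·C) = 0 - j1.588 Ω
Step 3 — Series combination: Z_total = R + L + C = 1900 + j272.4 Ω = 1919∠8.2° Ω.

Z = 1900 + j272.4 Ω = 1919∠8.2° Ω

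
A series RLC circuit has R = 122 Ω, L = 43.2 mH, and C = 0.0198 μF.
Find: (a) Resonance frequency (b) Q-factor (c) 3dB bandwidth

Step 1 — Resonance: ω₀ = 1/√(LC) = 1/√(0.0432·1.98e-08) = 3.419e+04 rad/s.
Step 2 — f₀ = ω₀/(2π) = 5442 Hz.
Step 3 — Series Q: Q = ω₀L/R = 3.419e+04·0.0432/122 = 12.11.
Step 4 — Bandwidth: Δω = ω₀/Q = 2824 rad/s; BW = Δω/(2π) = 449.5 Hz.

(a) f₀ = 5442 Hz  (b) Q = 12.11  (c) BW = 449.5 Hz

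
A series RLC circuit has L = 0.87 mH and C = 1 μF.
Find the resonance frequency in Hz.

Step 1 — Resonance condition Im(Z)=0 gives ω₀ = 1/√(LC).
Step 2 — ω₀ = 1/√(0.00087·1e-06) = 3.39e+04 rad/s.
Step 3 — f₀ = ω₀/(2π) = 5396 Hz.

f₀ = 5396 Hz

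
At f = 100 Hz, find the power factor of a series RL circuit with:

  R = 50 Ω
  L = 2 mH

Step 1 — Angular frequency: ω = 2π·f = 2π·100 = 628.3 rad/s.
Step 2 — Component impedances:
  R: Z = R = 50 Ω
  L: Z = jωL = j·628.3·0.002 = 0 + j1.257 Ω
Step 3 — Series combination: Z_total = R + L = 50 + j1.257 Ω = 50.02∠1.4° Ω.
Step 4 — Power factor: PF = cos(φ) = Re(Z)/|Z| = 50/50.016 = 0.9997.
Step 5 — Type: Im(Z) = 1.257 ⇒ lagging (phase φ = 1.4°).

PF = 0.9997 (lagging, φ = 1.4°)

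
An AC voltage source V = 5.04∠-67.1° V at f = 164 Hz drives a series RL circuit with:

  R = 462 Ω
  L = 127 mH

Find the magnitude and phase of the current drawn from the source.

Step 1 — Angular frequency: ω = 2π·f = 2π·164 = 1030 rad/s.
Step 2 — Component impedances:
  R: Z = R = 462 Ω
  L: Z = jωL = j·1030·0.127 = 0 + j130.9 Ω
Step 3 — Series combination: Z_total = R + L = 462 + j130.9 Ω = 480.2∠15.8° Ω.
Step 4 — Source phasor: V = 5.04∠-67.1° V = 1.961 - j4.643 V.
Step 5 — Ohm's law: I = V / Z_total = (1.961 - j4.643) / (462 + j130.9) = 0.001295 - j0.01042 A.
Step 6 — Convert to polar: |I| = 0.0105 A, ∠I = -82.9°.

I = 0.0105∠-82.9° A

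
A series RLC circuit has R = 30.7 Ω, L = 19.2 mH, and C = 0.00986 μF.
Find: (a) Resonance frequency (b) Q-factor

Step 1 — Resonance condition Im(Z)=0 gives ω₀ = 1/√(LC).
Step 2 — ω₀ = 1/√(0.0192·9.86e-09) = 7.268e+04 rad/s.
Step 3 — f₀ = ω₀/(2π) = 1.157e+04 Hz.
Step 4 — Series Q: Q = ω₀L/R = 7.268e+04·0.0192/30.7 = 45.45.

(a) f₀ = 1.157e+04 Hz  (b) Q = 45.45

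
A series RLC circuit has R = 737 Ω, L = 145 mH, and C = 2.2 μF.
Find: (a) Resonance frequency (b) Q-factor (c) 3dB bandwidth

Step 1 — Resonance condition Im(Z)=0 gives ω₀ = 1/√(LC).
Step 2 — ω₀ = 1/√(0.145·2.2e-06) = 1771 rad/s.
Step 3 — f₀ = ω₀/(2π) = 281.8 Hz.
Step 4 — Series Q: Q = ω₀L/R = 1771·0.145/737 = 0.3483.
Step 5 — 3dB bandwidth: Δω = ω₀/Q = 5083 rad/s; BW = Δω/(2π) = 808.9 Hz.

(a) f₀ = 281.8 Hz  (b) Q = 0.3483  (c) BW = 808.9 Hz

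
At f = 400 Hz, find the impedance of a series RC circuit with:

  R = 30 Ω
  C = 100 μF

Step 1 — Angular frequency: ω = 2π·f = 2π·400 = 2513 rad/s.
Step 2 — Component impedances:
  R: Z = R = 30 Ω
  C: Z = 1/(jωC) = -j/(ω·C) = 0 - j3.979 Ω
Step 3 — Series combination: Z_total = R + C = 30 - j3.979 Ω = 30.26∠-7.6° Ω.

Z = 30 - j3.979 Ω = 30.26∠-7.6° Ω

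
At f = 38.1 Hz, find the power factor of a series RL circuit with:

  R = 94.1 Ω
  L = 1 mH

Step 1 — Angular frequency: ω = 2π·f = 2π·38.1 = 239.4 rad/s.
Step 2 — Component impedances:
  R: Z = R = 94.1 Ω
  L: Z = jωL = j·239.4·0.001 = 0 + j0.2394 Ω
Step 3 — Series combination: Z_total = R + L = 94.1 + j0.2394 Ω = 94.1∠0.1° Ω.
Step 4 — Power factor: PF = cos(φ) = Re(Z)/|Z| = 94.1/94.1 = 1.
Step 5 — Type: Im(Z) = 0.2394 ⇒ lagging (phase φ = 0.1°).

PF = 1 (lagging, φ = 0.1°)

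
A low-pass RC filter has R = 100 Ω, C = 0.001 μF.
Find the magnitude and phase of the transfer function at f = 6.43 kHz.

Step 1 — Angular frequency: ω = 2π·6430 = 4.04e+04 rad/s.
Step 2 — Transfer function: H(jω) = 1/(1 + jωRC).
Step 3 — Denominator: 1 + jωRC = 1 + j·4.04e+04·100·1e-09 = 1 + j0.00404.
Step 4 — H = 1 - j0.00404.
Step 5 — Magnitude: |H| = 1 (-0.0 dB); phase: φ = -0.2°.

|H| = 1 (-0.0 dB), φ = -0.2°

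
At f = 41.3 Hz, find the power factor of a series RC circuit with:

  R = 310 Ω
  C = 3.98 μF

Step 1 — Angular frequency: ω = 2π·f = 2π·41.3 = 259.5 rad/s.
Step 2 — Component impedances:
  R: Z = R = 310 Ω
  C: Z = 1/(jωC) = -j/(ω·C) = 0 - j968.2 Ω
Step 3 — Series combination: Z_total = R + C = 310 - j968.2 Ω = 1017∠-72.2° Ω.
Step 4 — Power factor: PF = cos(φ) = Re(Z)/|Z| = 310/1016.7 = 0.3049.
Step 5 — Type: Im(Z) = -968.2 ⇒ leading (phase φ = -72.2°).

PF = 0.3049 (leading, φ = -72.2°)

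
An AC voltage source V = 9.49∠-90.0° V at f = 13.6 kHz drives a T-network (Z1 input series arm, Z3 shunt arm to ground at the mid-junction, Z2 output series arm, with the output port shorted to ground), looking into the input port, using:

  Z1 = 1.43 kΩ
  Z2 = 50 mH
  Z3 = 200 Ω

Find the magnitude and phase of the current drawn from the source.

Step 1 — Angular frequency: ω = 2π·f = 2π·1.36e+04 = 8.545e+04 rad/s.
Step 2 — Component impedances:
  Z1: Z = R = 1430 Ω
  Z2: Z = jωL = j·8.545e+04·0.05 = 0 + j4273 Ω
  Z3: Z = R = 200 Ω
Step 3 — With the output port shorted to ground, the output series arm Z2 runs from the junction to ground; the shunt arm Z3 also runs from the junction to ground. They appear in parallel: Z3 || Z2 = 199.6 + j9.342 Ω.
Step 4 — Series with input arm Z1: Z_in = Z1 + (Z3 || Z2) = 1630 + j9.342 Ω = 1630∠0.3° Ω.
Step 5 — Source phasor: V = 9.49∠-90.0° V = 0 - j9.49 V.
Step 6 — Ohm's law: I = V / Z_total = (0 - j9.49) / (1630 + j9.342) = -3.338e-05 - j0.005823 A.
Step 7 — Convert to polar: |I| = 0.005824 A, ∠I = -90.3°.

I = 0.005824∠-90.3° A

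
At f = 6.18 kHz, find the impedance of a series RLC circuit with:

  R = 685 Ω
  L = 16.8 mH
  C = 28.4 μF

Step 1 — Angular frequency: ω = 2π·f = 2π·6180 = 3.883e+04 rad/s.
Step 2 — Component impedances:
  R: Z = R = 685 Ω
  L: Z = jωL = j·3.883e+04·0.0168 = 0 + j652.3 Ω
  C: Z = 1/(jωC) = -j/(ω·C) = 0 - j0.9068 Ω
Step 3 — Series combination: Z_total = R + L + C = 685 + j651.4 Ω = 945.3∠43.6° Ω.

Z = 685 + j651.4 Ω = 945.3∠43.6° Ω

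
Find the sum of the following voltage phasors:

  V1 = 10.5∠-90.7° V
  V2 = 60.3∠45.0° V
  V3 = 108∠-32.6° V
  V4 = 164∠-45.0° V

Step 1 — Convert each phasor to rectangular form:
  V1 = 10.5·(cos(-90.7°) + j·sin(-90.7°)) = -0.1283 - j10.5 V
  V2 = 60.3·(cos(45.0°) + j·sin(45.0°)) = 42.64 + j42.64 V
  V3 = 108·(cos(-32.6°) + j·sin(-32.6°)) = 90.98 - j58.19 V
  V4 = 164·(cos(-45.0°) + j·sin(-45.0°)) = 116 - j116 V
Step 2 — Sum components: V_total = 249.5 - j142 V.
Step 3 — Convert to polar: |V_total| = 287.1 V, ∠V_total = -29.7°.

V_total = 287.1∠-29.7° V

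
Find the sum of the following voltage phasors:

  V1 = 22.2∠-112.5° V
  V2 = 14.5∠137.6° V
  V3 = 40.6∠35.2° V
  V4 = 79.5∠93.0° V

Step 1 — Convert each phasor to rectangular form:
  V1 = 22.2·(cos(-112.5°) + j·sin(-112.5°)) = -8.496 - j20.51 V
  V2 = 14.5·(cos(137.6°) + j·sin(137.6°)) = -10.71 + j9.777 V
  V3 = 40.6·(cos(35.2°) + j·sin(35.2°)) = 33.18 + j23.4 V
  V4 = 79.5·(cos(93.0°) + j·sin(93.0°)) = -4.161 + j79.39 V
Step 2 — Sum components: V_total = 9.812 + j92.06 V.
Step 3 — Convert to polar: |V_total| = 92.58 V, ∠V_total = 83.9°.

V_total = 92.58∠83.9° V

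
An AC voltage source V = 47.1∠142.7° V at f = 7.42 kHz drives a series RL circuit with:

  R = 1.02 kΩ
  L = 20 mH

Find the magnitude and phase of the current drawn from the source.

Step 1 — Angular frequency: ω = 2π·f = 2π·7420 = 4.662e+04 rad/s.
Step 2 — Component impedances:
  R: Z = R = 1020 Ω
  L: Z = jωL = j·4.662e+04·0.02 = 0 + j932.4 Ω
Step 3 — Series combination: Z_total = R + L = 1020 + j932.4 Ω = 1382∠42.4° Ω.
Step 4 — Source phasor: V = 47.1∠142.7° V = -37.47 + j28.54 V.
Step 5 — Ohm's law: I = V / Z_total = (-37.47 + j28.54) / (1020 + j932.4) = -0.006075 + j0.03354 A.
Step 6 — Convert to polar: |I| = 0.03408 A, ∠I = 100.3°.

I = 0.03408∠100.3° A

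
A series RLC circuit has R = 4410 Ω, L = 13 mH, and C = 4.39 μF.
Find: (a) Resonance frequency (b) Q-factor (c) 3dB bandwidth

Step 1 — Resonance: ω₀ = 1/√(LC) = 1/√(0.013·4.39e-06) = 4186 rad/s.
Step 2 — f₀ = ω₀/(2π) = 666.2 Hz.
Step 3 — Series Q: Q = ω₀L/R = 4186·0.013/4410 = 0.01234.
Step 4 — Bandwidth: Δω = ω₀/Q = 3.392e+05 rad/s; BW = Δω/(2π) = 5.399e+04 Hz.

(a) f₀ = 666.2 Hz  (b) Q = 0.01234  (c) BW = 5.399e+04 Hz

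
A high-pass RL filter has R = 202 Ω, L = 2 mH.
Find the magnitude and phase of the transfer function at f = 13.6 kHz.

Step 1 — Angular frequency: ω = 2π·1.36e+04 = 8.545e+04 rad/s.
Step 2 — Transfer function: H(jω) = jωL/(R + jωL).
Step 3 — Numerator jωL = j·170.9; denominator R + jωL = 202 + j170.9.
Step 4 — H = 0.4172 + j0.4931.
Step 5 — Magnitude: |H| = 0.6459 (-3.8 dB); phase: φ = 49.8°.

|H| = 0.6459 (-3.8 dB), φ = 49.8°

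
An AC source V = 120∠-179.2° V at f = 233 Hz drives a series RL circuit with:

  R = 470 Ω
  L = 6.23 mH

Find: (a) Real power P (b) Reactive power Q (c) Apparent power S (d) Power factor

Step 1 — Angular frequency: ω = 2π·f = 2π·233 = 1464 rad/s.
Step 2 — Component impedances:
  R: Z = R = 470 Ω
  L: Z = jωL = j·1464·0.00623 = 0 + j9.121 Ω
Step 3 — Series combination: Z_total = R + L = 470 + j9.121 Ω = 470.1∠1.1° Ω.
Step 4 — Source phasor: V = 120∠-179.2° V = -120 - j1.675 V.
Step 5 — Current: I = V / Z = -0.2553 + j0.001389 A = 0.2553∠179.7° A.
Step 6 — Complex power: S = V·I* = 30.63 + j0.5943 VA.
Step 7 — Real power: P = Re(S) = 30.63 W.
Step 8 — Reactive power: Q = Im(S) = 0.5943 VAR.
Step 9 — Apparent power: |S| = 30.63 VA.
Step 10 — Power factor: PF = P/|S| = 0.9998 (lagging).

(a) P = 30.63 W  (b) Q = 0.5943 VAR  (c) S = 30.63 VA  (d) PF = 0.9998 (lagging)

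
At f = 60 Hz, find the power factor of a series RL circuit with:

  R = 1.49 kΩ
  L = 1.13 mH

Step 1 — Angular frequency: ω = 2π·f = 2π·60 = 377 rad/s.
Step 2 — Component impedances:
  R: Z = R = 1490 Ω
  L: Z = jωL = j·377·0.00113 = 0 + j0.426 Ω
Step 3 — Series combination: Z_total = R + L = 1490 + j0.426 Ω = 1490∠0.0° Ω.
Step 4 — Power factor: PF = cos(φ) = Re(Z)/|Z| = 1490/1490 = 1.
Step 5 — Type: Im(Z) = 0.426 ⇒ lagging (phase φ = 0.0°).

PF = 1 (lagging, φ = 0.0°)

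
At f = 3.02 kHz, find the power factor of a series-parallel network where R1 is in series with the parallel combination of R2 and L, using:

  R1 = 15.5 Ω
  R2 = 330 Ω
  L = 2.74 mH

Step 1 — Angular frequency: ω = 2π·f = 2π·3020 = 1.898e+04 rad/s.
Step 2 — Component impedances:
  R1: Z = R = 15.5 Ω
  R2: Z = R = 330 Ω
  L: Z = jωL = j·1.898e+04·0.00274 = 0 + j51.99 Ω
Step 3 — Parallel branch: R2 || L = 1/(1/R2 + 1/L) = 7.993 + j50.73 Ω.
Step 4 — Series with R1: Z_total = R1 + (R2 || L) = 23.49 + j50.73 Ω = 55.91∠65.2° Ω.
Step 5 — Power factor: PF = cos(φ) = Re(Z)/|Z| = 23.493/55.908 = 0.4202.
Step 6 — Type: Im(Z) = 50.73 ⇒ lagging (phase φ = 65.2°).

PF = 0.4202 (lagging, φ = 65.2°)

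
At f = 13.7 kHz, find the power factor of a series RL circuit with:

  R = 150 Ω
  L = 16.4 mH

Step 1 — Angular frequency: ω = 2π·f = 2π·1.37e+04 = 8.608e+04 rad/s.
Step 2 — Component impedances:
  R: Z = R = 150 Ω
  L: Z = jωL = j·8.608e+04·0.0164 = 0 + j1412 Ω
Step 3 — Series combination: Z_total = R + L = 150 + j1412 Ω = 1420∠83.9° Ω.
Step 4 — Power factor: PF = cos(φ) = Re(Z)/|Z| = 150/1419.7 = 0.1057.
Step 5 — Type: Im(Z) = 1412 ⇒ lagging (phase φ = 83.9°).

PF = 0.1057 (lagging, φ = 83.9°)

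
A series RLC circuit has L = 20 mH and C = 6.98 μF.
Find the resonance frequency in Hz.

Step 1 — Resonance condition Im(Z)=0 gives ω₀ = 1/√(LC).
Step 2 — ω₀ = 1/√(0.02·6.98e-06) = 2676 rad/s.
Step 3 — f₀ = ω₀/(2π) = 426 Hz.

f₀ = 426 Hz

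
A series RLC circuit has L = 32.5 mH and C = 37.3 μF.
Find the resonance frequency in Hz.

Step 1 — Resonance condition Im(Z)=0 gives ω₀ = 1/√(LC).
Step 2 — ω₀ = 1/√(0.0325·3.73e-05) = 908.2 rad/s.
Step 3 — f₀ = ω₀/(2π) = 144.6 Hz.

f₀ = 144.6 Hz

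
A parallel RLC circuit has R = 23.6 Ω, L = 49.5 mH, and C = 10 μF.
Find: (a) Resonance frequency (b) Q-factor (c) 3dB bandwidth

Step 1 — Resonance: ω₀ = 1/√(LC) = 1/√(0.0495·1e-05) = 1421 rad/s.
Step 2 — f₀ = ω₀/(2π) = 226.2 Hz.
Step 3 — Parallel Q: Q = R/(ω₀L) = 23.6/(1421·0.0495) = 0.3354.
Step 4 — Bandwidth: Δω = ω₀/Q = 4237 rad/s; BW = Δω/(2π) = 674.4 Hz.

(a) f₀ = 226.2 Hz  (b) Q = 0.3354  (c) BW = 674.4 Hz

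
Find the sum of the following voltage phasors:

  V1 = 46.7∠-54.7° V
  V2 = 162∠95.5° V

Step 1 — Convert each phasor to rectangular form:
  V1 = 46.7·(cos(-54.7°) + j·sin(-54.7°)) = 26.99 - j38.11 V
  V2 = 162·(cos(95.5°) + j·sin(95.5°)) = -15.53 + j161.3 V
Step 2 — Sum components: V_total = 11.46 + j123.1 V.
Step 3 — Convert to polar: |V_total| = 123.7 V, ∠V_total = 84.7°.

V_total = 123.7∠84.7° V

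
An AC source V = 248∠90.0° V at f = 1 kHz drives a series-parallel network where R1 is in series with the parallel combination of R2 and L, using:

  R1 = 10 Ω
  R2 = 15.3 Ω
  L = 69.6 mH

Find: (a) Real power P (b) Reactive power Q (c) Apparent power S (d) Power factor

Step 1 — Angular frequency: ω = 2π·f = 2π·1000 = 6283 rad/s.
Step 2 — Component impedances:
  R1: Z = R = 10 Ω
  R2: Z = R = 15.3 Ω
  L: Z = jωL = j·6283·0.0696 = 0 + j437.3 Ω
Step 3 — Parallel branch: R2 || L = 1/(1/R2 + 1/L) = 15.28 + j0.5346 Ω.
Step 4 — Series with R1: Z_total = R1 + (R2 || L) = 25.28 + j0.5346 Ω = 25.29∠1.2° Ω.
Step 5 — Source phasor: V = 248∠90.0° V = 0 + j248 V.
Step 6 — Current: I = V / Z = 0.2074 + j9.805 A = 9.807∠88.8° A.
Step 7 — Complex power: S = V·I* = 2432 + j51.42 VA.
Step 8 — Real power: P = Re(S) = 2432 W.
Step 9 — Reactive power: Q = Im(S) = 51.42 VAR.
Step 10 — Apparent power: |S| = 2432 VA.
Step 11 — Power factor: PF = P/|S| = 0.9998 (lagging).

(a) P = 2432 W  (b) Q = 51.42 VAR  (c) S = 2432 VA  (d) PF = 0.9998 (lagging)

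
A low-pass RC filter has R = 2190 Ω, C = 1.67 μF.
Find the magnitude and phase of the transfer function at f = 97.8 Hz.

Step 1 — Angular frequency: ω = 2π·97.8 = 614.5 rad/s.
Step 2 — Transfer function: H(jω) = 1/(1 + jωRC).
Step 3 — Denominator: 1 + jωRC = 1 + j·614.5·2190·1.67e-06 = 1 + j2.247.
Step 4 — H = 0.1653 - j0.3714.
Step 5 — Magnitude: |H| = 0.4065 (-7.8 dB); phase: φ = -66.0°.

|H| = 0.4065 (-7.8 dB), φ = -66.0°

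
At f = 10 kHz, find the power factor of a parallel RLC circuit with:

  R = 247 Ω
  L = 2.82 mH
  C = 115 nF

Step 1 — Angular frequency: ω = 2π·f = 2π·1e+04 = 6.283e+04 rad/s.
Step 2 — Component impedances:
  R: Z = R = 247 Ω
  L: Z = jωL = j·6.283e+04·0.00282 = 0 + j177.2 Ω
  C: Z = 1/(jωC) = -j/(ω·C) = 0 - j138.4 Ω
Step 3 — Parallel combination: 1/Z_total = 1/R + 1/L + 1/C; Z_total = 214.3 - j83.73 Ω = 230.1∠-21.3° Ω.
Step 4 — Power factor: PF = cos(φ) = Re(Z)/|Z| = 214.286/230.062 = 0.9314.
Step 5 — Type: Im(Z) = -83.73 ⇒ leading (phase φ = -21.3°).

PF = 0.9314 (leading, φ = -21.3°)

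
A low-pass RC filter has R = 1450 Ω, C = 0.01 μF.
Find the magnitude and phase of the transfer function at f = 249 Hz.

Step 1 — Angular frequency: ω = 2π·249 = 1565 rad/s.
Step 2 — Transfer function: H(jω) = 1/(1 + jωRC).
Step 3 — Denominator: 1 + jωRC = 1 + j·1565·1450·1e-08 = 1 + j0.02269.
Step 4 — H = 0.9995 - j0.02267.
Step 5 — Magnitude: |H| = 0.9997 (-0.0 dB); phase: φ = -1.3°.

|H| = 0.9997 (-0.0 dB), φ = -1.3°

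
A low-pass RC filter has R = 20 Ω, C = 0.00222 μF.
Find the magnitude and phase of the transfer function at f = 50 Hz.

Step 1 — Angular frequency: ω = 2π·50 = 314.2 rad/s.
Step 2 — Transfer function: H(jω) = 1/(1 + jωRC).
Step 3 — Denominator: 1 + jωRC = 1 + j·314.2·20·2.22e-09 = 1 + j1.395e-05.
Step 4 — H = 1 - j1.395e-05.
Step 5 — Magnitude: |H| = 1 (-0.0 dB); phase: φ = -0.0°.

|H| = 1 (-0.0 dB), φ = -0.0°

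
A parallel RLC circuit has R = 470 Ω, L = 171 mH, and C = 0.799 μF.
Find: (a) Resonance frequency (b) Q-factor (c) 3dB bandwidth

Step 1 — Resonance: ω₀ = 1/√(LC) = 1/√(0.171·7.99e-07) = 2705 rad/s.
Step 2 — f₀ = ω₀/(2π) = 430.6 Hz.
Step 3 — Parallel Q: Q = R/(ω₀L) = 470/(2705·0.171) = 1.016.
Step 4 — Bandwidth: Δω = ω₀/Q = 2663 rad/s; BW = Δω/(2π) = 423.8 Hz.

(a) f₀ = 430.6 Hz  (b) Q = 1.016  (c) BW = 423.8 Hz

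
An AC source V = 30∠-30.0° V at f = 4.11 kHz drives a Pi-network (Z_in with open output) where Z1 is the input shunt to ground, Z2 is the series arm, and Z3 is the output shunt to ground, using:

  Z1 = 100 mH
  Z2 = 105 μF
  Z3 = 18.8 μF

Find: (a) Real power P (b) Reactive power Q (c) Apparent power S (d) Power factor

Step 1 — Angular frequency: ω = 2π·f = 2π·4110 = 2.582e+04 rad/s.
Step 2 — Component impedances:
  Z1: Z = jωL = j·2.582e+04·0.1 = 0 + j2582 Ω
  Z2: Z = 1/(jωC) = -j/(ω·C) = 0 - j0.3688 Ω
  Z3: Z = 1/(jωC) = -j/(ω·C) = 0 - j2.06 Ω
Step 3 — With open output, the series arm Z2 and the output shunt Z3 appear in series to ground: Z2 + Z3 = 0 - j2.429 Ω.
Step 4 — Parallel with input shunt Z1: Z_in = Z1 || (Z2 + Z3) = 0 - j2.431 Ω = 2.431∠-90.0° Ω.
Step 5 — Source phasor: V = 30∠-30.0° V = 25.98 - j15 V.
Step 6 — Current: I = V / Z = 6.171 + j10.69 A = 12.34∠60.0° A.
Step 7 — Complex power: S = V·I* = 0 - j370.2 VA.
Step 8 — Real power: P = Re(S) = 0 W.
Step 9 — Reactive power: Q = Im(S) = -370.2 VAR.
Step 10 — Apparent power: |S| = 370.2 VA.
Step 11 — Power factor: PF = P/|S| = 0 (leading).

(a) P = 0 W  (b) Q = -370.2 VAR  (c) S = 370.2 VA  (d) PF = 0 (leading)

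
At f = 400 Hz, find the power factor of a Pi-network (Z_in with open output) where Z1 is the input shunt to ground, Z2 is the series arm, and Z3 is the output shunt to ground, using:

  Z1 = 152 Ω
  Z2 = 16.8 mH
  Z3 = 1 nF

Step 1 — Angular frequency: ω = 2π·f = 2π·400 = 2513 rad/s.
Step 2 — Component impedances:
  Z1: Z = R = 152 Ω
  Z2: Z = jωL = j·2513·0.0168 = 0 + j42.22 Ω
  Z3: Z = 1/(jωC) = -j/(ω·C) = 0 - j3.979e+05 Ω
Step 3 — With open output, the series arm Z2 and the output shunt Z3 appear in series to ground: Z2 + Z3 = 0 - j3.978e+05 Ω.
Step 4 — Parallel with input shunt Z1: Z_in = Z1 || (Z2 + Z3) = 152 - j0.05807 Ω = 152∠-0.0° Ω.
Step 5 — Power factor: PF = cos(φ) = Re(Z)/|Z| = 152/152 = 1.
Step 6 — Type: Im(Z) = -0.05807 ⇒ leading (phase φ = -0.0°).

PF = 1 (leading, φ = -0.0°)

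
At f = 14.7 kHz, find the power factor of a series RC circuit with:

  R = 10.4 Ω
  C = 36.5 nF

Step 1 — Angular frequency: ω = 2π·f = 2π·1.47e+04 = 9.236e+04 rad/s.
Step 2 — Component impedances:
  R: Z = R = 10.4 Ω
  C: Z = 1/(jωC) = -j/(ω·C) = 0 - j296.6 Ω
Step 3 — Series combination: Z_total = R + C = 10.4 - j296.6 Ω = 296.8∠-88.0° Ω.
Step 4 — Power factor: PF = cos(φ) = Re(Z)/|Z| = 10.4/296.8 = 0.03504.
Step 5 — Type: Im(Z) = -296.6 ⇒ leading (phase φ = -88.0°).

PF = 0.03504 (leading, φ = -88.0°)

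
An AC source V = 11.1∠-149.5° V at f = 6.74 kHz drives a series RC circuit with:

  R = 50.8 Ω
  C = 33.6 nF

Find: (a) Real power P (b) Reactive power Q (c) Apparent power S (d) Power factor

Step 1 — Angular frequency: ω = 2π·f = 2π·6740 = 4.235e+04 rad/s.
Step 2 — Component impedances:
  R: Z = R = 50.8 Ω
  C: Z = 1/(jωC) = -j/(ω·C) = 0 - j702.8 Ω
Step 3 — Series combination: Z_total = R + C = 50.8 - j702.8 Ω = 704.6∠-85.9° Ω.
Step 4 — Source phasor: V = 11.1∠-149.5° V = -9.564 - j5.634 V.
Step 5 — Current: I = V / Z = 0.006996 - j0.01411 A = 0.01575∠-63.6° A.
Step 6 — Complex power: S = V·I* = 0.01261 - j0.1744 VA.
Step 7 — Real power: P = Re(S) = 0.01261 W.
Step 8 — Reactive power: Q = Im(S) = -0.1744 VAR.
Step 9 — Apparent power: |S| = 0.1749 VA.
Step 10 — Power factor: PF = P/|S| = 0.0721 (leading).

(a) P = 0.01261 W  (b) Q = -0.1744 VAR  (c) S = 0.1749 VA  (d) PF = 0.0721 (leading)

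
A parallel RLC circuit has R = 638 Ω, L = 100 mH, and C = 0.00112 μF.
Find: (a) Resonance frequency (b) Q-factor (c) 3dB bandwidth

Step 1 — Resonance: ω₀ = 1/√(LC) = 1/√(0.1·1.12e-09) = 9.449e+04 rad/s.
Step 2 — f₀ = ω₀/(2π) = 1.504e+04 Hz.
Step 3 — Parallel Q: Q = R/(ω₀L) = 638/(9.449e+04·0.1) = 0.06752.
Step 4 — Bandwidth: Δω = ω₀/Q = 1.399e+06 rad/s; BW = Δω/(2π) = 2.227e+05 Hz.

(a) f₀ = 1.504e+04 Hz  (b) Q = 0.06752  (c) BW = 2.227e+05 Hz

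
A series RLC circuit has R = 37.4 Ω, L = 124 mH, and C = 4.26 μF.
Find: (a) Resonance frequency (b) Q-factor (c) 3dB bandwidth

Step 1 — Resonance: ω₀ = 1/√(LC) = 1/√(0.124·4.26e-06) = 1376 rad/s.
Step 2 — f₀ = ω₀/(2π) = 219 Hz.
Step 3 — Series Q: Q = ω₀L/R = 1376·0.124/37.4 = 4.562.
Step 4 — Bandwidth: Δω = ω₀/Q = 301.6 rad/s; BW = Δω/(2π) = 48 Hz.

(a) f₀ = 219 Hz  (b) Q = 4.562  (c) BW = 48 Hz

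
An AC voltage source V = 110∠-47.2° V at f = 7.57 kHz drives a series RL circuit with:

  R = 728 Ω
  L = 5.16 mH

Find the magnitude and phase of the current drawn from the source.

Step 1 — Angular frequency: ω = 2π·f = 2π·7570 = 4.756e+04 rad/s.
Step 2 — Component impedances:
  R: Z = R = 728 Ω
  L: Z = jωL = j·4.756e+04·0.00516 = 0 + j245.4 Ω
Step 3 — Series combination: Z_total = R + L = 728 + j245.4 Ω = 768.3∠18.6° Ω.
Step 4 — Source phasor: V = 110∠-47.2° V = 74.74 - j80.71 V.
Step 5 — Ohm's law: I = V / Z_total = (74.74 - j80.71) / (728 + j245.4) = 0.05862 - j0.1306 A.
Step 6 — Convert to polar: |I| = 0.1432 A, ∠I = -65.8°.

I = 0.1432∠-65.8° A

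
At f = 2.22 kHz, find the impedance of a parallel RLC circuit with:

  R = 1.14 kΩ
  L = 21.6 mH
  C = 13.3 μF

Step 1 — Angular frequency: ω = 2π·f = 2π·2220 = 1.395e+04 rad/s.
Step 2 — Component impedances:
  R: Z = R = 1140 Ω
  L: Z = jωL = j·1.395e+04·0.0216 = 0 + j301.3 Ω
  C: Z = 1/(jωC) = -j/(ω·C) = 0 - j5.39 Ω
Step 3 — Parallel combination: 1/Z_total = 1/R + 1/L + 1/C; Z_total = 0.02642 - j5.488 Ω = 5.488∠-89.7° Ω.

Z = 0.02642 - j5.488 Ω = 5.488∠-89.7° Ω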